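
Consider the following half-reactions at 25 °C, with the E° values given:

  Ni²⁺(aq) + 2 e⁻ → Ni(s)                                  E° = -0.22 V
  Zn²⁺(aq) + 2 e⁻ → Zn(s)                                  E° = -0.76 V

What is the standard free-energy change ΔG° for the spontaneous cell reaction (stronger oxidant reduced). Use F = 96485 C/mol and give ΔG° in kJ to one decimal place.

-104.2 kJ

Ni²⁺/Ni (E° = -0.22 V) is the cathode; Zn²⁺/Zn (E° = -0.76 V) is the anode, so E°cell = +0.54 V.
Balancing electrons gives n = 2 (lcm of 2 and 2).
ΔG° = −nFE° = −(2)(96485)(+0.54) = -104,204 J = -104.2 kJ.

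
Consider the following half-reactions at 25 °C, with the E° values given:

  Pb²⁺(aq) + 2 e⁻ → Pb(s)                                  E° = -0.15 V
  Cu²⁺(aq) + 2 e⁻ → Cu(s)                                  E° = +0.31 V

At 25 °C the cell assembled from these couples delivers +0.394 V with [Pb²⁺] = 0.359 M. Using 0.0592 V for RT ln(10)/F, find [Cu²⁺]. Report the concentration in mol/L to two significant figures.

Cu²⁺/Cu is the cathode, Pb²⁺/Pb the anode: E°cell = +0.46 V, n = 2.
Overall reaction: Cu²⁺(aq) + Pb(s) → Cu(s) + Pb²⁺(aq); Q = [Pb²⁺]^1/[Cu²⁺]^1.
From E = E° − (0.0592/n) log Q: log Q = (E° − E)·n/0.0592 = (+0.46 − (+0.394))·2/0.0592 = 2.2297.
So 1·log[Cu²⁺] = 1·log(0.359) − log Q = -0.4449 − (2.2297) = -2.6746; [Cu²⁺] = 10^(-2.6746) ≈ 0.0021 M.

0.0021 M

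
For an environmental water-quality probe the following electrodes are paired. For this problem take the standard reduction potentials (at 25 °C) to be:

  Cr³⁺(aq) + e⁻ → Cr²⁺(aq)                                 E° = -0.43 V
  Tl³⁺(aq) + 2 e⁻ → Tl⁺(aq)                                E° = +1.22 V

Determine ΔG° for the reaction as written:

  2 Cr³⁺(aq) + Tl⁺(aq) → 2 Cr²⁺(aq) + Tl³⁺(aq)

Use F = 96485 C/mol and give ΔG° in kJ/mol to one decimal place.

+318.4 kJ/mol

As written, Cr³⁺/Cr²⁺ is reduced (cathode) and Tl³⁺/Tl⁺ is oxidised (anode), so E°cell = (-0.43) − (+1.22) = -1.65 V.
Balancing electrons gives n = 2.
ΔG° = −nFE° = −(2)(96485)(-1.65) = 318,400 J = +318.4 kJ/mol.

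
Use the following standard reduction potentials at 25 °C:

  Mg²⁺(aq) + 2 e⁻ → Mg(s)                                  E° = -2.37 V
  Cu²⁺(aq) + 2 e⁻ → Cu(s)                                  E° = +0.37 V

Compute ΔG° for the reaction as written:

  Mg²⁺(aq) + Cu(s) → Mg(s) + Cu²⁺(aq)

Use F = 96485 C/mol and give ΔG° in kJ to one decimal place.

+528.7 kJ

As written, Mg²⁺/Mg is reduced (cathode) and Cu²⁺/Cu is oxidised (anode), so E°cell = (-2.37) − (+0.37) = -2.74 V.
Balancing electrons gives n = 2.
ΔG° = −nFE° = −(2)(96485)(-2.74) = 528,738 J = +528.7 kJ.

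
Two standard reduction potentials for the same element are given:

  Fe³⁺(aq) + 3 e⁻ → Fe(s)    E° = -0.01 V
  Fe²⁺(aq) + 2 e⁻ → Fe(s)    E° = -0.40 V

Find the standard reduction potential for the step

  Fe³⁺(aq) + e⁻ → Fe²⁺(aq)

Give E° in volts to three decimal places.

+0.770 V

Sequential free energies add, so n₃E°₃ = n₁E°₁ + n₂E°₂.
With n₃ = 3, and the known step contributing 2×(-0.40) V, the unknown satisfies 1·E° = 3×(-0.01) − 2×(-0.40) = +0.770.
E° = +0.770 / 1 = +0.770 V.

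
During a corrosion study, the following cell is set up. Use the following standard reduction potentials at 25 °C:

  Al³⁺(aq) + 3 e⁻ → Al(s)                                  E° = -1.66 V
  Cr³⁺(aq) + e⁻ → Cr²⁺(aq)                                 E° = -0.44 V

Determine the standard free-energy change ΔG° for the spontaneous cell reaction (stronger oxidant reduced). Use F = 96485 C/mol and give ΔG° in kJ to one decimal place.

Cr³⁺/Cr²⁺ (E° = -0.44 V) is the cathode; Al³⁺/Al (E° = -1.66 V) is the anode, so E°cell = +1.22 V.
Balancing electrons gives n = 3 (lcm of 1 and 3).
ΔG° = −nFE° = −(3)(96485)(+1.22) = -353,135 J = -353.1 kJ.

-353.1 kJ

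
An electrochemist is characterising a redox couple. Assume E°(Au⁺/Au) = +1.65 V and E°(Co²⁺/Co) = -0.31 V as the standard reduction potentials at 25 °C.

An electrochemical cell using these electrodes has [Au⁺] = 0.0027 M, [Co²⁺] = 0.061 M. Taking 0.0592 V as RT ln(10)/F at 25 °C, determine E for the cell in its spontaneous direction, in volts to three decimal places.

Au⁺/Au is the cathode (higher E°), Co²⁺/Co the anode: E°cell = +1.65 − (-0.31) = +1.96 V, n = 2.
Overall: 2 Au⁺(aq) + Co(s) → 2 Au(s) + Co²⁺(aq)
Q = [Co²⁺] / ([Au⁺]^2); log Q = 3.923.
E = E° − (0.0592/n) log Q = +1.96 − (0.0592/2)(3.923) = +1.844 V.

+1.844 V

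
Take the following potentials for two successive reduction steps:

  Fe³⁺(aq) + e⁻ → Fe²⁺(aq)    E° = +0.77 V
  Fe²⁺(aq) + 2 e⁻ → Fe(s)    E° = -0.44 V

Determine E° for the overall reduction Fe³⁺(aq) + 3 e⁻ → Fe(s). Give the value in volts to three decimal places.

Since ΔG° = −nFE° is additive over sequential reductions, n₃E°₃ = n₁E°₁ + n₂E°₂.
E°₃ = (1×+0.77 + 2×-0.44) / 3 = (-0.110) / 3 = -0.037 V.

-0.037 V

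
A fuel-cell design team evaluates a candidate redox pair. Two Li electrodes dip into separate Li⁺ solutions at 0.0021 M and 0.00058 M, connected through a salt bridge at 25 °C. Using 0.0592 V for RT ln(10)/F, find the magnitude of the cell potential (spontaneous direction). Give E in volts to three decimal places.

+0.033 V

For a concentration cell E°cell = 0. The 0.0021 M side is the cathode (reduction is favoured where [Li⁺] is higher).
With n = 1, E = −(0.0592/1) log([Li⁺]ₐₙ/[Li⁺]꜀ₐₜ) = −(0.0592/1) log(0.00058/0.0021) = −(0.0592/1)(-0.559) = +0.033 V.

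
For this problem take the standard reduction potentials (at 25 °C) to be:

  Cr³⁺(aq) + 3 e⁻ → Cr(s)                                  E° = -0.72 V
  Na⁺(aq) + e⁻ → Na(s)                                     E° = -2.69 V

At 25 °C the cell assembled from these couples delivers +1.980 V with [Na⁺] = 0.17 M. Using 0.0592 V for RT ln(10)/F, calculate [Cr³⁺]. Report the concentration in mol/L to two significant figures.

0.016 M

Cr³⁺/Cr is the cathode, Na⁺/Na the anode: E°cell = +1.97 V, n = 3.
Overall reaction: Cr³⁺(aq) + 3 Na(s) → Cr(s) + 3 Na⁺(aq); Q = [Na⁺]^3/[Cr³⁺]^1.
From E = E° − (0.0592/n) log Q: log Q = (E° − E)·n/0.0592 = (+1.97 − (+1.980))·3/0.0592 = -0.5068.
So 1·log[Cr³⁺] = 3·log(0.17) − log Q = -2.3087 − (-0.5068) = -1.8019; [Cr³⁺] = 10^(-1.8019) ≈ 0.016 M.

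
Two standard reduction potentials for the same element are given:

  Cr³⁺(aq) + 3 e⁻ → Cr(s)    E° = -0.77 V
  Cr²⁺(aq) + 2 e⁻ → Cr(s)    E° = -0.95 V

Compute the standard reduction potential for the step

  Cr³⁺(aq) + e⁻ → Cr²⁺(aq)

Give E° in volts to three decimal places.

-0.410 V

Sequential free energies add, so n₃E°₃ = n₁E°₁ + n₂E°₂.
With n₃ = 3, and the known step contributing 2×(-0.95) V, the unknown satisfies 1·E° = 3×(-0.77) − 2×(-0.95) = -0.410.
E° = -0.410 / 1 = -0.410 V.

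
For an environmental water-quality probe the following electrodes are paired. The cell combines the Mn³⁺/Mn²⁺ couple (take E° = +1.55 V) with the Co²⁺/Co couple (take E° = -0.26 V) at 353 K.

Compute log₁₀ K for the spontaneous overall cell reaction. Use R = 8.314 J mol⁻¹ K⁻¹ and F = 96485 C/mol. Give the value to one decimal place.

Cathode: Mn³⁺/Mn²⁺; anode: Co²⁺/Co. E°cell = (+1.55) − (-0.26) = +1.81 V, with n = 2.
ΔG° = −nFE° = −RT ln K, so ln K = nFE°/(RT) = (2)(96485)(+1.81) / ((8.314)(353)) = 119.010.
log₁₀ K = 119.010 / ln 10 = 51.7.

51.7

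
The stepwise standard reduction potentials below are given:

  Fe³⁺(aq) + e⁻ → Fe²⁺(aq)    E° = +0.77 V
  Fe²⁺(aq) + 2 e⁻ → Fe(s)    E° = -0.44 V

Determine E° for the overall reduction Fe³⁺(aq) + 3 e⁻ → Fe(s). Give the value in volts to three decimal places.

-0.037 V

Since ΔG° = −nFE° is additive over sequential reductions, n₃E°₃ = n₁E°₁ + n₂E°₂.
E°₃ = (1×+0.77 + 2×-0.44) / 3 = (-0.110) / 3 = -0.037 V.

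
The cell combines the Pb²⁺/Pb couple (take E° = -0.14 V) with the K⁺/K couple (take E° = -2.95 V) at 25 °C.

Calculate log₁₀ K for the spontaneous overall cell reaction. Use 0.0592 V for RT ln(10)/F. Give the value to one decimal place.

94.9

Cathode: Pb²⁺/Pb; anode: K⁺/K. E°cell = +2.81 V, n = 2.
log K = nE°cell / 0.0592 = (2)(+2.81) / 0.0592 = 94.9.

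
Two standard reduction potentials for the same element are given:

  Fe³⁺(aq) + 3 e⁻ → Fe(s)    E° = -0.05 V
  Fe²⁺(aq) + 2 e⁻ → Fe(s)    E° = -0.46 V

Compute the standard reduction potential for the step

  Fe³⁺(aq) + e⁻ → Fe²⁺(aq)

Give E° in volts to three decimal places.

Sequential free energies add, so n₃E°₃ = n₁E°₁ + n₂E°₂.
With n₃ = 3, and the known step contributing 2×(-0.46) V, the unknown satisfies 1·E° = 3×(-0.05) − 2×(-0.46) = +0.770.
E° = +0.770 / 1 = +0.770 V.

+0.770 V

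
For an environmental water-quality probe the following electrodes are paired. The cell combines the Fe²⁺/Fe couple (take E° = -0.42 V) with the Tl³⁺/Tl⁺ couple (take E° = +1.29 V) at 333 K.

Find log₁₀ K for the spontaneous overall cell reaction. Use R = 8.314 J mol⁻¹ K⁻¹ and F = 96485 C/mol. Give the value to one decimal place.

Cathode: Tl³⁺/Tl⁺; anode: Fe²⁺/Fe. E°cell = (+1.29) − (-0.42) = +1.71 V, with n = 2.
ΔG° = −nFE° = −RT ln K, so ln K = nFE°/(RT) = (2)(96485)(+1.71) / ((8.314)(333)) = 119.188.
log₁₀ K = 119.188 / ln 10 = 51.8.

51.8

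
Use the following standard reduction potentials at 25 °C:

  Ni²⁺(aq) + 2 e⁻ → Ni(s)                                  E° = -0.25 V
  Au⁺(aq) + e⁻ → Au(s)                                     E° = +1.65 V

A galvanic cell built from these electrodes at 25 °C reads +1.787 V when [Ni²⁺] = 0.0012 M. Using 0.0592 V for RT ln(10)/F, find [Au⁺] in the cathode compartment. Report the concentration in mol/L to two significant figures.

0.00043 M

Au⁺/Au is the cathode, Ni²⁺/Ni the anode: E°cell = +1.90 V, n = 2.
Overall reaction: 2 Au⁺(aq) + Ni(s) → 2 Au(s) + Ni²⁺(aq); Q = [Ni²⁺]^1/[Au⁺]^2.
From E = E° − (0.0592/n) log Q: log Q = (E° − E)·n/0.0592 = (+1.90 − (+1.787))·2/0.0592 = 3.8176.
So 2·log[Au⁺] = 1·log(0.0012) − log Q = -2.9208 − (3.8176) = -6.7384; log[Au⁺] = -6.7384 / 2 = -3.3692; [Au⁺] = 10^(-3.3692) ≈ 0.00043 M.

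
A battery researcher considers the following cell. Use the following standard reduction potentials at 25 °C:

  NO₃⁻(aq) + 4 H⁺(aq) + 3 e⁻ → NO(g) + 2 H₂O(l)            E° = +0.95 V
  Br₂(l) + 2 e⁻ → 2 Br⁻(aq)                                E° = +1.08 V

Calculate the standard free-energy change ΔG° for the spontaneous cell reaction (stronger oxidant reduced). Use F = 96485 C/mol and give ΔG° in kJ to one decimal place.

Br₂/Br⁻ (E° = +1.08 V) is the cathode; NO₃⁻/NO (E° = +0.95 V) is the anode, so E°cell = +0.13 V.
Balancing electrons gives n = 6 (lcm of 2 and 3).
ΔG° = −nFE° = −(6)(96485)(+0.13) = -75,258 J = -75.3 kJ.

-75.3 kJ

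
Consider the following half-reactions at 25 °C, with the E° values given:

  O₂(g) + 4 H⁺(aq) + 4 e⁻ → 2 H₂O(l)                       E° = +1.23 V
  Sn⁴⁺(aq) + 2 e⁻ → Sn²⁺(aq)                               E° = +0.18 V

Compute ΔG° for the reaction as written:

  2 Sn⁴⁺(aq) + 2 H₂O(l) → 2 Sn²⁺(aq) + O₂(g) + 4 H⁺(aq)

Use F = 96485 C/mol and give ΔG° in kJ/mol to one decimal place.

As written, Sn⁴⁺/Sn²⁺ is reduced (cathode) and O₂/H₂O is oxidised (anode), so E°cell = (+0.18) − (+1.23) = -1.05 V.
Balancing electrons gives n = 4.
ΔG° = −nFE° = −(4)(96485)(-1.05) = 405,237 J = +405.2 kJ/mol.

+405.2 kJ/mol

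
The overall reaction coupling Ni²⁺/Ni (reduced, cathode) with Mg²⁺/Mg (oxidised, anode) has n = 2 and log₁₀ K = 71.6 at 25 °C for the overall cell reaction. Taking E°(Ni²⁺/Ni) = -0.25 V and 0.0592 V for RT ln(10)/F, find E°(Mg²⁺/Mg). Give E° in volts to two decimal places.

-2.37 V

E°cell = (0.0592/n)·log K = (0.0592/2)(71.6) = +2.119 V.
Since Ni²⁺/Ni is the cathode and Mg²⁺/Mg the anode, E°cell = E°(Ni²⁺/Ni) − E°(Mg²⁺/Mg).
So E°(Mg²⁺/Mg) = E°(Ni²⁺/Ni) − E°cell = (-0.25) − (+2.119) = -2.37 V.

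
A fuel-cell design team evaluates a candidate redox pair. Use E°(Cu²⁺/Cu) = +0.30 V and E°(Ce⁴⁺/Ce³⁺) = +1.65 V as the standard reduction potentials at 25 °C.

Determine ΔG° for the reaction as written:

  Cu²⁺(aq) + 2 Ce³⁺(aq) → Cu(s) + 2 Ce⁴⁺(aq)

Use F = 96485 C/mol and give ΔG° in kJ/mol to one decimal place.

As written, Cu²⁺/Cu is reduced (cathode) and Ce⁴⁺/Ce³⁺ is oxidised (anode), so E°cell = (+0.30) − (+1.65) = -1.35 V.
Balancing electrons gives n = 2.
ΔG° = −nFE° = −(2)(96485)(-1.35) = 260,510 J = +260.5 kJ/mol.

+260.5 kJ/mol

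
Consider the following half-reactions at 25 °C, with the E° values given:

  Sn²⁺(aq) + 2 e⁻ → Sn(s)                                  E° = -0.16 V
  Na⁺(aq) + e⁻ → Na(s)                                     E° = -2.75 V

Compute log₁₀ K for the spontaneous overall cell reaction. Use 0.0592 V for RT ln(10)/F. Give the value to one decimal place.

Cathode: Sn²⁺/Sn; anode: Na⁺/Na. E°cell = +2.59 V, n = 2.
log K = nE°cell / 0.0592 = (2)(+2.59) / 0.0592 = 87.5.

87.5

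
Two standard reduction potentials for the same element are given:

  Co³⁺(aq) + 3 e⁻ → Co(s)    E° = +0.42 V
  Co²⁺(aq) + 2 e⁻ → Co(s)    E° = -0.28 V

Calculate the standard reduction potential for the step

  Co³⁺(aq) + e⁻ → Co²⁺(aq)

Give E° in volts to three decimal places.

+1.820 V

Sequential free energies add, so n₃E°₃ = n₁E°₁ + n₂E°₂.
With n₃ = 3, and the known step contributing 2×(-0.28) V, the unknown satisfies 1·E° = 3×(+0.42) − 2×(-0.28) = +1.820.
E° = +1.820 / 1 = +1.820 V.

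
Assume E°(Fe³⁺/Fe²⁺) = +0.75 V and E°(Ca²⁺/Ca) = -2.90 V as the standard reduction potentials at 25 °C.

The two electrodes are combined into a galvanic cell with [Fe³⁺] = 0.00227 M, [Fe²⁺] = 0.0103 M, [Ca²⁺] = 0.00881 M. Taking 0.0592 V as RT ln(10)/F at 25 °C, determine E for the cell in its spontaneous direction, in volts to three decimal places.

+3.672 V

Fe³⁺/Fe²⁺ is the cathode (higher E°), Ca²⁺/Ca the anode: E°cell = +0.75 − (-2.90) = +3.65 V, n = 2.
Overall: 2 Fe³⁺(aq) + Ca(s) → 2 Fe²⁺(aq) + Ca²⁺(aq)
Q = [Fe²⁺]^2·[Ca²⁺] / ([Fe³⁺]^2); log Q = -0.741.
E = E° − (0.0592/n) log Q = +3.65 − (0.0592/2)(-0.741) = +3.672 V.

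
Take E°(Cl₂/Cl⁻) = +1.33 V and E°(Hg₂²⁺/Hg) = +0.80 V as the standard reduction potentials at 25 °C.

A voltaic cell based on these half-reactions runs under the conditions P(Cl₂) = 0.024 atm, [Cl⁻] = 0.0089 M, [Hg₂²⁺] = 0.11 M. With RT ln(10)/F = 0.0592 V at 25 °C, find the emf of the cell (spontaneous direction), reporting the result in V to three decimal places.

+0.632 V

Cl₂/Cl⁻ is the cathode (higher E°), Hg₂²⁺/Hg the anode: E°cell = +1.33 − (+0.80) = +0.53 V, n = 2.
Overall: Cl₂(g) + 2 Hg(l) → 2 Cl⁻(aq) + Hg₂²⁺(aq)
Q = [Cl⁻]^2·[Hg₂²⁺] / (P(Cl₂)); log Q = -3.440.
E = E° − (0.0592/n) log Q = +0.53 − (0.0592/2)(-3.440) = +0.632 V.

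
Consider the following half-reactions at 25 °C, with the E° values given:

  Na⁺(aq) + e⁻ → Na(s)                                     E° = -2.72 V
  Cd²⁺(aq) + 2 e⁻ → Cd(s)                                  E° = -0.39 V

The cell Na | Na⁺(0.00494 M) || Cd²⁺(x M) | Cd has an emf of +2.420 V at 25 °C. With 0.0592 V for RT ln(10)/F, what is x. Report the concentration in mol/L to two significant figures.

0.027 M

Cd²⁺/Cd is the cathode, Na⁺/Na the anode: E°cell = +2.33 V, n = 2.
Overall reaction: Cd²⁺(aq) + 2 Na(s) → Cd(s) + 2 Na⁺(aq); Q = [Na⁺]^2/[Cd²⁺]^1.
From E = E° − (0.0592/n) log Q: log Q = (E° − E)·n/0.0592 = (+2.33 − (+2.420))·2/0.0592 = -3.0405.
So 1·log[Cd²⁺] = 2·log(0.00494) − log Q = -4.6125 − (-3.0405) = -1.5720; [Cd²⁺] = 10^(-1.5720) ≈ 0.027 M.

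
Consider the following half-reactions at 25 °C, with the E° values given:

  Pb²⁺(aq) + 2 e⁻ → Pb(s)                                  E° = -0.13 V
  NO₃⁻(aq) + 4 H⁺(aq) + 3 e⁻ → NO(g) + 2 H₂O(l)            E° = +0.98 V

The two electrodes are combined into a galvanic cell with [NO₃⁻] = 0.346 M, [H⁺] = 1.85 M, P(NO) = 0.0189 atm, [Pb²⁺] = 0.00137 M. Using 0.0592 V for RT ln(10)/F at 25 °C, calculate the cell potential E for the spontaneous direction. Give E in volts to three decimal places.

+1.241 V

NO₃⁻/NO is the cathode (higher E°), Pb²⁺/Pb the anode: E°cell = +0.98 − (-0.13) = +1.11 V, n = 6.
Overall: 2 NO₃⁻(aq) + 8 H⁺(aq) + 3 Pb(s) → 2 NO(g) + 4 H₂O(l) + 3 Pb²⁺(aq)
Q = P(NO)^2·[Pb²⁺]^3 / ([NO₃⁻]^2·[H⁺]^8); log Q = -13.252.
E = E° − (0.0592/n) log Q = +1.11 − (0.0592/6)(-13.252) = +1.241 V.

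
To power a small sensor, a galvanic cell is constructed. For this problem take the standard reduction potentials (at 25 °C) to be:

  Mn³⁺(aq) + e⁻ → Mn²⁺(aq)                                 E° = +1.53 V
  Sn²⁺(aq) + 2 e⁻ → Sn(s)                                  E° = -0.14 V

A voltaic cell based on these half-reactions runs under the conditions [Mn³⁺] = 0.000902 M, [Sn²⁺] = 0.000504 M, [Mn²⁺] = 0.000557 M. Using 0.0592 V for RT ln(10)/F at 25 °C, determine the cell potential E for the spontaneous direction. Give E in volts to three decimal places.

+1.780 V

Mn³⁺/Mn²⁺ is the cathode (higher E°), Sn²⁺/Sn the anode: E°cell = +1.53 − (-0.14) = +1.67 V, n = 2.
Overall: 2 Mn³⁺(aq) + Sn(s) → 2 Mn²⁺(aq) + Sn²⁺(aq)
Q = [Mn²⁺]^2·[Sn²⁺] / ([Mn³⁺]^2); log Q = -3.716.
E = E° − (0.0592/n) log Q = +1.67 − (0.0592/2)(-3.716) = +1.780 V.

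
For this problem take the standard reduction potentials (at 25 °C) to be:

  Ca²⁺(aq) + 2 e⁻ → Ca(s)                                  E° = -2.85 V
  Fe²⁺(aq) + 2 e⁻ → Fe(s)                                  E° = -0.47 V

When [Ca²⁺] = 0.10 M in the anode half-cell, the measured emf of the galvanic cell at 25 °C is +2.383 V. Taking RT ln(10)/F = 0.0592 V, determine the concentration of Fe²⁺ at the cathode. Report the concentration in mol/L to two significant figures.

0.13 M

Fe²⁺/Fe is the cathode, Ca²⁺/Ca the anode: E°cell = +2.38 V, n = 2.
Overall reaction: Fe²⁺(aq) + Ca(s) → Fe(s) + Ca²⁺(aq); Q = [Ca²⁺]^1/[Fe²⁺]^1.
From E = E° − (0.0592/n) log Q: log Q = (E° − E)·n/0.0592 = (+2.38 − (+2.383))·2/0.0592 = -0.1014.
So 1·log[Fe²⁺] = 1·log(0.1) − log Q = -1.0000 − (-0.1014) = -0.8986; [Fe²⁺] = 10^(-0.8986) ≈ 0.13 M.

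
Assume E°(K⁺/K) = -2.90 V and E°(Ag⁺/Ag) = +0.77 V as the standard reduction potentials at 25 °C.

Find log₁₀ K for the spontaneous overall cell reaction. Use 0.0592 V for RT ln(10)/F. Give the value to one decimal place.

Cathode: Ag⁺/Ag; anode: K⁺/K. E°cell = +3.67 V, n = 1.
log K = nE°cell / 0.0592 = (1)(+3.67) / 0.0592 = 62.0.

62.0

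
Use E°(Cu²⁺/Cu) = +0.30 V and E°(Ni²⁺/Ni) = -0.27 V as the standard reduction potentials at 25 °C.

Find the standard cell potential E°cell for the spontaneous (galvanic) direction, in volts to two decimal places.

The Cu²⁺/Cu couple has the higher reduction potential, so it is the cathode; Ni²⁺/Ni is oxidised at the anode.
E°cell = E°(cathode) − E°(anode) = (+0.30) − (-0.27) = +0.57 V.
Since E°cell > 0, the reaction is spontaneous under standard conditions.

+0.57 V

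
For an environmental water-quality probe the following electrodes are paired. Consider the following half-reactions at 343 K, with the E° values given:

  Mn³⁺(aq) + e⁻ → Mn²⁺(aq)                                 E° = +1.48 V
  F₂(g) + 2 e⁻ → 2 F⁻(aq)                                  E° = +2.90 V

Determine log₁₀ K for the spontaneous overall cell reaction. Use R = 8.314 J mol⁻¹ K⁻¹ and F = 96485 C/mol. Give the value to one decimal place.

Cathode: F₂/F⁻; anode: Mn³⁺/Mn²⁺. E°cell = (+2.90) − (+1.48) = +1.42 V, with n = 2.
ΔG° = −nFE° = −RT ln K, so ln K = nFE°/(RT) = (2)(96485)(+1.42) / ((8.314)(343)) = 96.089.
log₁₀ K = 96.089 / ln 10 = 41.7.

41.7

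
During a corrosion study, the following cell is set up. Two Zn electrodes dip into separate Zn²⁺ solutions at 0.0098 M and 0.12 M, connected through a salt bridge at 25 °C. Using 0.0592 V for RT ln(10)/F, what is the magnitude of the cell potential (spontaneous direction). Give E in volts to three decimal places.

For a concentration cell E°cell = 0. The 0.12 M side is the cathode (reduction is favoured where [Zn²⁺] is higher).
With n = 2, E = −(0.0592/2) log([Zn²⁺]ₐₙ/[Zn²⁺]꜀ₐₜ) = −(0.0592/2) log(0.0098/0.12) = −(0.0592/2)(-1.088) = +0.032 V.

+0.032 V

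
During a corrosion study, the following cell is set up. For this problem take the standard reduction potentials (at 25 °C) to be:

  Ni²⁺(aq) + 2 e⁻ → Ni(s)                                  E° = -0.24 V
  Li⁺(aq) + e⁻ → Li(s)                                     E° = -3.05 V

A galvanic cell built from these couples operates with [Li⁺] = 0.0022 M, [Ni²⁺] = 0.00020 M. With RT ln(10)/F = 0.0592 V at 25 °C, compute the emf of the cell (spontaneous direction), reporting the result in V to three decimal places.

+2.858 V

Ni²⁺/Ni is the cathode (higher E°), Li⁺/Li the anode: E°cell = -0.24 − (-3.05) = +2.81 V, n = 2.
Overall: Ni²⁺(aq) + 2 Li(s) → Ni(s) + 2 Li⁺(aq)
Q = [Li⁺]^2 / ([Ni²⁺]); log Q = -1.616.
E = E° − (0.0592/n) log Q = +2.81 − (0.0592/2)(-1.616) = +2.858 V.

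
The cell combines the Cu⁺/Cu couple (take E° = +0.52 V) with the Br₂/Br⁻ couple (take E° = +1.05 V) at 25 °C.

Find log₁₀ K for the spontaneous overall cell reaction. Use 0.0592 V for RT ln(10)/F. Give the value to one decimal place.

Cathode: Br₂/Br⁻; anode: Cu⁺/Cu. E°cell = +0.53 V, n = 2.
log K = nE°cell / 0.0592 = (2)(+0.53) / 0.0592 = 17.9.

17.9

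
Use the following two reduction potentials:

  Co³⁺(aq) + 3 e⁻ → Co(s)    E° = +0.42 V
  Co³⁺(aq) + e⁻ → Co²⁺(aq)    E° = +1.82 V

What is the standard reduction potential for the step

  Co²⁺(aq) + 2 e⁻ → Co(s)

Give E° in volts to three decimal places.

Sequential free energies add, so n₃E°₃ = n₁E°₁ + n₂E°₂.
With n₃ = 3, and the known step contributing 1×(+1.82) V, the unknown satisfies 2·E° = 3×(+0.42) − 1×(+1.82) = -0.560.
E° = -0.560 / 2 = -0.280 V.

-0.280 V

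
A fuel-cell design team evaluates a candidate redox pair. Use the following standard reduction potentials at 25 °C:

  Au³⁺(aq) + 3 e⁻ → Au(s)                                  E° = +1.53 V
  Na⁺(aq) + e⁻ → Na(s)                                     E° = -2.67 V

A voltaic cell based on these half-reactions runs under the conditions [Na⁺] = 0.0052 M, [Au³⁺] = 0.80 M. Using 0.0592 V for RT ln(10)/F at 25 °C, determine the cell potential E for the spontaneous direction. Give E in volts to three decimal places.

Au³⁺/Au is the cathode (higher E°), Na⁺/Na the anode: E°cell = +1.53 − (-2.67) = +4.20 V, n = 3.
Overall: Au³⁺(aq) + 3 Na(s) → Au(s) + 3 Na⁺(aq)
Q = [Na⁺]^3 / ([Au³⁺]); log Q = -6.755.
E = E° − (0.0592/n) log Q = +4.20 − (0.0592/3)(-6.755) = +4.333 V.

+4.333 V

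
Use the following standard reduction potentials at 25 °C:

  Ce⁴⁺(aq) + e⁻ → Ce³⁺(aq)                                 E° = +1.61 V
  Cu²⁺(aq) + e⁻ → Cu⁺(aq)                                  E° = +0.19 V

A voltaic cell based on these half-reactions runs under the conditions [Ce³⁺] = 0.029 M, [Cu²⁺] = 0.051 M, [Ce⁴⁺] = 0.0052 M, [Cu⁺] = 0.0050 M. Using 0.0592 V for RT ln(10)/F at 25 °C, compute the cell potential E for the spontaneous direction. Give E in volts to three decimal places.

+1.316 V

Ce⁴⁺/Ce³⁺ is the cathode (higher E°), Cu²⁺/Cu⁺ the anode: E°cell = +1.61 − (+0.19) = +1.42 V, n = 1.
Overall: Ce⁴⁺(aq) + Cu⁺(aq) → Ce³⁺(aq) + Cu²⁺(aq)
Q = [Ce³⁺]·[Cu²⁺] / ([Ce⁴⁺]·[Cu⁺]); log Q = 1.755.
E = E° − (0.0592/n) log Q = +1.42 − (0.0592/1)(1.755) = +1.316 V.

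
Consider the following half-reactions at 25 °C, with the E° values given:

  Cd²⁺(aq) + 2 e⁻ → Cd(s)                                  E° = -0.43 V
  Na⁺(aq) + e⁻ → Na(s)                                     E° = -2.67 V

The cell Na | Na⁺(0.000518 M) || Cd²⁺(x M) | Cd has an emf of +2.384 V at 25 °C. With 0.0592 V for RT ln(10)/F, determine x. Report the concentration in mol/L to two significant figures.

Cd²⁺/Cd is the cathode, Na⁺/Na the anode: E°cell = +2.24 V, n = 2.
Overall reaction: Cd²⁺(aq) + 2 Na(s) → Cd(s) + 2 Na⁺(aq); Q = [Na⁺]^2/[Cd²⁺]^1.
From E = E° − (0.0592/n) log Q: log Q = (E° − E)·n/0.0592 = (+2.24 − (+2.384))·2/0.0592 = -4.8649.
So 1·log[Cd²⁺] = 2·log(0.000518) − log Q = -6.5713 − (-4.8649) = -1.7064; [Cd²⁺] = 10^(-1.7064) ≈ 0.020 M.

0.020 M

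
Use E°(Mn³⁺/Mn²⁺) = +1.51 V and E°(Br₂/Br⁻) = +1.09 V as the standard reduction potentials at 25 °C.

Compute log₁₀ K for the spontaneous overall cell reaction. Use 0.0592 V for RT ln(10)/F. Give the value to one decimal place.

Cathode: Mn³⁺/Mn²⁺; anode: Br₂/Br⁻. E°cell = +0.42 V, n = 2.
log K = nE°cell / 0.0592 = (2)(+0.42) / 0.0592 = 14.2.

14.2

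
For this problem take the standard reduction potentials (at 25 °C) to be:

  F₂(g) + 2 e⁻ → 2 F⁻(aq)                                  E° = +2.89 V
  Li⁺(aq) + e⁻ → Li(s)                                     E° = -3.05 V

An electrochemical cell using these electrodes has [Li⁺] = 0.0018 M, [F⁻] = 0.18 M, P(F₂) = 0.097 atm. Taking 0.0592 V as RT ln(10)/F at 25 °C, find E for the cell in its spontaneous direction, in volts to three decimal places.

F₂/F⁻ is the cathode (higher E°), Li⁺/Li the anode: E°cell = +2.89 − (-3.05) = +5.94 V, n = 2.
Overall: F₂(g) + 2 Li(s) → 2 F⁻(aq) + 2 Li⁺(aq)
Q = [F⁻]^2·[Li⁺]^2 / (P(F₂)); log Q = -5.966.
E = E° − (0.0592/n) log Q = +5.94 − (0.0592/2)(-5.966) = +6.117 V.

+6.117 V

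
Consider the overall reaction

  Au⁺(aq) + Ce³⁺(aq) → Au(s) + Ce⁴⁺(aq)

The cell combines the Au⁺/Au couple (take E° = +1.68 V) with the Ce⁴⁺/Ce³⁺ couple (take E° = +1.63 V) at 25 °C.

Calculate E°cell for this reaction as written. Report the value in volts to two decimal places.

+0.05 V

The Au⁺/Au couple has the higher reduction potential, so it is the cathode; Ce⁴⁺/Ce³⁺ is oxidised at the anode.
E°cell = E°(cathode) − E°(anode) = (+1.68) − (+1.63) = +0.05 V.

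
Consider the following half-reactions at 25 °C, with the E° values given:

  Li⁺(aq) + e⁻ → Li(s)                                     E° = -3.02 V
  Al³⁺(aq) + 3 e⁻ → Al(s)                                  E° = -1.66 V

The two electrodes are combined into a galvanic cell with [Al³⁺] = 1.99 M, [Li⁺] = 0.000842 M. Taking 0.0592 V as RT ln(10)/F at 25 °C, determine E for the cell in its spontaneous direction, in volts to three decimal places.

Al³⁺/Al is the cathode (higher E°), Li⁺/Li the anode: E°cell = -1.66 − (-3.02) = +1.36 V, n = 3.
Overall: Al³⁺(aq) + 3 Li(s) → Al(s) + 3 Li⁺(aq)
Q = [Li⁺]^3 / ([Al³⁺]); log Q = -9.523.
E = E° − (0.0592/n) log Q = +1.36 − (0.0592/3)(-9.523) = +1.548 V.

+1.548 V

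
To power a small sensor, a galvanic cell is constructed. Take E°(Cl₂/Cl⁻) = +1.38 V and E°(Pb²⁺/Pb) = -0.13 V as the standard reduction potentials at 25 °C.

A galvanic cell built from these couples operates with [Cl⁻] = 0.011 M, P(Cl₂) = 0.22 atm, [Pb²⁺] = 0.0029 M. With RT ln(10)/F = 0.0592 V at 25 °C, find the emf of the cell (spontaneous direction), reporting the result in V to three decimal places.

Cl₂/Cl⁻ is the cathode (higher E°), Pb²⁺/Pb the anode: E°cell = +1.38 − (-0.13) = +1.51 V, n = 2.
Overall: Cl₂(g) + Pb(s) → 2 Cl⁻(aq) + Pb²⁺(aq)
Q = [Cl⁻]^2·[Pb²⁺] / (P(Cl₂)); log Q = -5.797.
E = E° − (0.0592/n) log Q = +1.51 − (0.0592/2)(-5.797) = +1.682 V.

+1.682 V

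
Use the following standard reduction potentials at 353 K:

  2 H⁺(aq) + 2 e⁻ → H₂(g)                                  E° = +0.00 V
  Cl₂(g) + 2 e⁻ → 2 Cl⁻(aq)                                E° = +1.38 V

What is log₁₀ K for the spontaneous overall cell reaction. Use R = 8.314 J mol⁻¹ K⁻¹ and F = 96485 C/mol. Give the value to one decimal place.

Cathode: Cl₂/Cl⁻; anode: H⁺/H₂. E°cell = (+1.38) − (+0.00) = +1.38 V, with n = 2.
ΔG° = −nFE° = −RT ln K, so ln K = nFE°/(RT) = (2)(96485)(+1.38) / ((8.314)(353)) = 90.737.
log₁₀ K = 90.737 / ln 10 = 39.4.

39.4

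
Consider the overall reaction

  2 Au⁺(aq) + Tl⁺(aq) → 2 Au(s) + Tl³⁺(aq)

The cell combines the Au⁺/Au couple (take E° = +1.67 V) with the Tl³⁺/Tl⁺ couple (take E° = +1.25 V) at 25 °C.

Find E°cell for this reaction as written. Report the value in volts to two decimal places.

The Au⁺/Au couple has the higher reduction potential, so it is the cathode; Tl³⁺/Tl⁺ is oxidised at the anode.
E°cell = E°(cathode) − E°(anode) = (+1.67) − (+1.25) = +0.42 V.

+0.42 V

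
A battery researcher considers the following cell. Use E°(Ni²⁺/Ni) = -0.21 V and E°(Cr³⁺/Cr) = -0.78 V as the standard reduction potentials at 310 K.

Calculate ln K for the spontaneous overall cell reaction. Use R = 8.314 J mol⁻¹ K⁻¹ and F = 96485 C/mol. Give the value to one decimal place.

Cathode: Ni²⁺/Ni; anode: Cr³⁺/Cr. E°cell = (-0.21) − (-0.78) = +0.57 V, with n = 6.
ΔG° = −nFE° = −RT ln K, so ln K = nFE°/(RT) = (6)(96485)(+0.57) / ((8.314)(310)) = 128.031.

128.0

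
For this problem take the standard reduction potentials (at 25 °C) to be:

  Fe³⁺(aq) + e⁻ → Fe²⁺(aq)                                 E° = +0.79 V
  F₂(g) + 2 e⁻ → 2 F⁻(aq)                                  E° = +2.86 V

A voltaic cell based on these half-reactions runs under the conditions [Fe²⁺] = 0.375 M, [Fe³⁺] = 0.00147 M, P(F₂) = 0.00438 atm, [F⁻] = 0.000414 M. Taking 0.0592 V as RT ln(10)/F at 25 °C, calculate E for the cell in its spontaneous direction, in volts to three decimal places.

+2.343 V

F₂/F⁻ is the cathode (higher E°), Fe³⁺/Fe²⁺ the anode: E°cell = +2.86 − (+0.79) = +2.07 V, n = 2.
Overall: F₂(g) + 2 Fe²⁺(aq) → 2 F⁻(aq) + 2 Fe³⁺(aq)
Q = [F⁻]^2·[Fe³⁺]^2 / (P(F₂)·[Fe²⁺]^2); log Q = -9.221.
E = E° − (0.0592/n) log Q = +2.07 − (0.0592/2)(-9.221) = +2.343 V.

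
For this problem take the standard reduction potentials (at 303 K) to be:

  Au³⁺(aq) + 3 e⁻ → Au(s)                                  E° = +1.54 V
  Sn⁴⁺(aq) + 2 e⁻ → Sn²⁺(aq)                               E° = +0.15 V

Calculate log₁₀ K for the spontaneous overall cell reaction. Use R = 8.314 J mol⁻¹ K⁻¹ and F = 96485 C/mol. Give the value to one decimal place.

Cathode: Au³⁺/Au; anode: Sn⁴⁺/Sn²⁺. E°cell = (+1.54) − (+0.15) = +1.39 V, with n = 6.
ΔG° = −nFE° = −RT ln K, so ln K = nFE°/(RT) = (6)(96485)(+1.39) / ((8.314)(303)) = 319.428.
log₁₀ K = 319.428 / ln 10 = 138.7.

138.7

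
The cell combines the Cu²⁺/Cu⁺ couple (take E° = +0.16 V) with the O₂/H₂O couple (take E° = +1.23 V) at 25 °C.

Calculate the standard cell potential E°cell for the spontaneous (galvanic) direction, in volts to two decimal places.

The O₂/H₂O couple has the higher reduction potential, so it is the cathode; Cu²⁺/Cu⁺ is oxidised at the anode.
E°cell = E°(cathode) − E°(anode) = (+1.23) − (+0.16) = +1.07 V.

+1.07 V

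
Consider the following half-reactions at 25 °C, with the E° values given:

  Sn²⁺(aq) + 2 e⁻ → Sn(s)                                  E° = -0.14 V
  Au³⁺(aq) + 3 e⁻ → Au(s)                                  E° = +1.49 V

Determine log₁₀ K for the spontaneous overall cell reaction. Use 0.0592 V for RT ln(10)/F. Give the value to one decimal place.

165.2

Cathode: Au³⁺/Au; anode: Sn²⁺/Sn. E°cell = +1.63 V, n = 6.
log K = nE°cell / 0.0592 = (6)(+1.63) / 0.0592 = 165.2.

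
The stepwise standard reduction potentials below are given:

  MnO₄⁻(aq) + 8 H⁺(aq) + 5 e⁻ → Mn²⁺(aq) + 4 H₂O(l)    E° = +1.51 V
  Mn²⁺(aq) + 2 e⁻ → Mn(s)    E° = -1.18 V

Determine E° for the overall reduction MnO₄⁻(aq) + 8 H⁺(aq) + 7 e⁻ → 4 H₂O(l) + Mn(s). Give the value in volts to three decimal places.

+0.741 V

Since ΔG° = −nFE° is additive over sequential reductions, n₃E°₃ = n₁E°₁ + n₂E°₂.
E°₃ = (5×+1.51 + 2×-1.18) / 7 = (+5.190) / 7 = +0.741 V.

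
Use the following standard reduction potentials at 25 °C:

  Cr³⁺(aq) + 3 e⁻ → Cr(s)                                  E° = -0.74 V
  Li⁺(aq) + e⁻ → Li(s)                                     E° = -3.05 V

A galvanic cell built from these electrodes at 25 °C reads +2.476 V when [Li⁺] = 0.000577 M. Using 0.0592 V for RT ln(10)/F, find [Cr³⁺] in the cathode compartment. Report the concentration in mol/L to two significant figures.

Cr³⁺/Cr is the cathode, Li⁺/Li the anode: E°cell = +2.31 V, n = 3.
Overall reaction: Cr³⁺(aq) + 3 Li(s) → Cr(s) + 3 Li⁺(aq); Q = [Li⁺]^3/[Cr³⁺]^1.
From E = E° − (0.0592/n) log Q: log Q = (E° − E)·n/0.0592 = (+2.31 − (+2.476))·3/0.0592 = -8.4122.
So 1·log[Cr³⁺] = 3·log(0.000577) − log Q = -9.7165 − (-8.4122) = -1.3043; [Cr³⁺] = 10^(-1.3043) ≈ 0.050 M.

0.050 M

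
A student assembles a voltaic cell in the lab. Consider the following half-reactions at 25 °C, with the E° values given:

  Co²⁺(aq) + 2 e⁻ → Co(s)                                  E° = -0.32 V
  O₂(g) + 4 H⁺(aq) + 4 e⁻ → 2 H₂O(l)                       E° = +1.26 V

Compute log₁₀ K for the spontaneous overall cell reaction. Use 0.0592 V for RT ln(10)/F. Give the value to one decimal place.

106.8

Cathode: O₂/H₂O; anode: Co²⁺/Co. E°cell = +1.58 V, n = 4.
log K = nE°cell / 0.0592 = (4)(+1.58) / 0.0592 = 106.8.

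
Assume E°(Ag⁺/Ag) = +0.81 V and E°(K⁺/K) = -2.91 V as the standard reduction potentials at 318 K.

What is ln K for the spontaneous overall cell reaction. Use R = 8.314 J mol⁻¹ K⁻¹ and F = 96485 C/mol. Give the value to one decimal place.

135.8

Cathode: Ag⁺/Ag; anode: K⁺/K. E°cell = (+0.81) − (-2.91) = +3.72 V, with n = 1.
ΔG° = −nFE° = −RT ln K, so ln K = nFE°/(RT) = (1)(96485)(+3.72) / ((8.314)(318)) = 135.758.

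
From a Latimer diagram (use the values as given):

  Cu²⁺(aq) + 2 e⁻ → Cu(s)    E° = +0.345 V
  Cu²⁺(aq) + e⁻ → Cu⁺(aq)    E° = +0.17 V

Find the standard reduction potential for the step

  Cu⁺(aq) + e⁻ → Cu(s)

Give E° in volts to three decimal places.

+0.520 V

Sequential free energies add, so n₃E°₃ = n₁E°₁ + n₂E°₂.
With n₃ = 2, and the known step contributing 1×(+0.17) V, the unknown satisfies 1·E° = 2×(+0.345) − 1×(+0.17) = +0.520.
E° = +0.520 / 1 = +0.520 V.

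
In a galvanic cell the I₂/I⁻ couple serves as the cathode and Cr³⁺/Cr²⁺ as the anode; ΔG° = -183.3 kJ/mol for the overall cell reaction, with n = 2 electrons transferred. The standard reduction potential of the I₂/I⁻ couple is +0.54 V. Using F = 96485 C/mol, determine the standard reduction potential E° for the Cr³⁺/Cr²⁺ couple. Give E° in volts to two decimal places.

E°cell = −ΔG°/(nF) = −(-183.3×10³)/((2)(96485)) = +0.950 V.
Since I₂/I⁻ is the cathode and Cr³⁺/Cr²⁺ the anode, E°cell = E°(I₂/I⁻) − E°(Cr³⁺/Cr²⁺).
So E°(Cr³⁺/Cr²⁺) = E°(I₂/I⁻) − E°cell = (+0.54) − (+0.950) = -0.41 V.

-0.41 V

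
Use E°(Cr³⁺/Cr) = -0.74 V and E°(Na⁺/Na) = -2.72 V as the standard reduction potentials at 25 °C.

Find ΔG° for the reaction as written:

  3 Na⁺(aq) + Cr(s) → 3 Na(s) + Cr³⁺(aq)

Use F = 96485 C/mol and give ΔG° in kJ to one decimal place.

As written, Na⁺/Na is reduced (cathode) and Cr³⁺/Cr is oxidised (anode), so E°cell = (-2.72) − (-0.74) = -1.98 V.
Balancing electrons gives n = 3.
ΔG° = −nFE° = −(3)(96485)(-1.98) = 573,121 J = +573.1 kJ.

+573.1 kJ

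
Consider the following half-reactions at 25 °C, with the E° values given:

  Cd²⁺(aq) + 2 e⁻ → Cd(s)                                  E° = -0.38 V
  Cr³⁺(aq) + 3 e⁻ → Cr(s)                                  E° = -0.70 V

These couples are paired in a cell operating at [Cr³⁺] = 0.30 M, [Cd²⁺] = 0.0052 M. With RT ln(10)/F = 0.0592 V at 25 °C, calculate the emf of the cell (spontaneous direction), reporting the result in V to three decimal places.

Cd²⁺/Cd is the cathode (higher E°), Cr³⁺/Cr the anode: E°cell = -0.38 − (-0.70) = +0.32 V, n = 6.
Overall: 3 Cd²⁺(aq) + 2 Cr(s) → 3 Cd(s) + 2 Cr³⁺(aq)
Q = [Cr³⁺]^2 / ([Cd²⁺]^3); log Q = 5.806.
E = E° − (0.0592/n) log Q = +0.32 − (0.0592/6)(5.806) = +0.263 V.

+0.263 V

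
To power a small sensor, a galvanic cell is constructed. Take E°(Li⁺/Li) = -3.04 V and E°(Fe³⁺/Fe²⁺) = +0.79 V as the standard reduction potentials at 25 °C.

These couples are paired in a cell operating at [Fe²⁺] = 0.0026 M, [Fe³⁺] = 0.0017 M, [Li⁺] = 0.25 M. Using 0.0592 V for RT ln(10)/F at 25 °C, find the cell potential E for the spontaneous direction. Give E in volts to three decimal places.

+3.855 V

Fe³⁺/Fe²⁺ is the cathode (higher E°), Li⁺/Li the anode: E°cell = +0.79 − (-3.04) = +3.83 V, n = 1.
Overall: Fe³⁺(aq) + Li(s) → Fe²⁺(aq) + Li⁺(aq)
Q = [Fe²⁺]·[Li⁺] / ([Fe³⁺]); log Q = -0.418.
E = E° − (0.0592/n) log Q = +3.83 − (0.0592/1)(-0.418) = +3.855 V.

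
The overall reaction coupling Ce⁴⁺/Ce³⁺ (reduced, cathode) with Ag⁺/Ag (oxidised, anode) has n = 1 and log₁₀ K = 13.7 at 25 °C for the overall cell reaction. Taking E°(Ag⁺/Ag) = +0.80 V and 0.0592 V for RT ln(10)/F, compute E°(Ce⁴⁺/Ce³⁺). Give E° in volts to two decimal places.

E°cell = (0.0592/n)·log K = (0.0592/1)(13.7) = +0.811 V.
Since Ce⁴⁺/Ce³⁺ is the cathode and Ag⁺/Ag the anode, E°cell = E°(Ce⁴⁺/Ce³⁺) − E°(Ag⁺/Ag).
So E°(Ce⁴⁺/Ce³⁺) = E°cell + E°(Ag⁺/Ag) = +0.811 + (+0.80) = +1.61 V.

+1.61 V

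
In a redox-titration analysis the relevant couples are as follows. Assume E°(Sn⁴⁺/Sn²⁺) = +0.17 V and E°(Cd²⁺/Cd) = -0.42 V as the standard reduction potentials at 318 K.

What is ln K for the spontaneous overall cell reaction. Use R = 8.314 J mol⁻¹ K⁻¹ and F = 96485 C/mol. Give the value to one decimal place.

43.1

Cathode: Sn⁴⁺/Sn²⁺; anode: Cd²⁺/Cd. E°cell = (+0.17) − (-0.42) = +0.59 V, with n = 2.
ΔG° = −nFE° = −RT ln K, so ln K = nFE°/(RT) = (2)(96485)(+0.59) / ((8.314)(318)) = 43.063.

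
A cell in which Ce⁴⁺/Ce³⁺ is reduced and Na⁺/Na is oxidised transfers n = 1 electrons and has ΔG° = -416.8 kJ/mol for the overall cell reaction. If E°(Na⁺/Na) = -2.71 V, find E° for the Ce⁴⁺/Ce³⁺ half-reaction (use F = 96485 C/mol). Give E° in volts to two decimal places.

+1.61 V

E°cell = −ΔG°/(nF) = −(-416.8×10³)/((1)(96485)) = +4.320 V.
Since Ce⁴⁺/Ce³⁺ is the cathode and Na⁺/Na the anode, E°cell = E°(Ce⁴⁺/Ce³⁺) − E°(Na⁺/Na).
So E°(Ce⁴⁺/Ce³⁺) = E°cell + E°(Na⁺/Na) = +4.320 + (-2.71) = +1.61 V.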